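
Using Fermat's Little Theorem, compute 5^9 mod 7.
By Fermat: 5^{6} ≡ 1 mod 7. So 5^{9} = 5^{6} · 5^{3} ≡ 5^{3} ≡ 6 mod 7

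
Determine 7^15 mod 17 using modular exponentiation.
By repeated squaring (mod 17): 7^{1}≡7, 7^{2}≡15, 7^{4}≡4, 7^{8}≡16. Then 7^{15} = 7^{8+4+2+1} ≡ 16 × 4 × 15 × 7 ≡ 5 (mod 17)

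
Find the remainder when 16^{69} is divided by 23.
By Fermat: 16^{22} ≡ 1 (mod 23). 69 = 3×22 + 3. So 16^{69} ≡ 16^{3} ≡ 2 (mod 23)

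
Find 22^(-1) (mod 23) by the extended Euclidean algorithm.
Extended GCD: 22(-1) + 23(1) = 1. So 22^(-1) ≡ -1 ≡ 22 (mod 23). Verify: 22 × 22 = 484 ≡ 1 (mod 23)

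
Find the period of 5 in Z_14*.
Powers of 5 mod 14: 5^1≡5, 5^2≡11, 5^3≡13, 5^4≡9, 5^5≡3, 5^6≡1. Order = 6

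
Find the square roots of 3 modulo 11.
The square roots of 3 mod 11 are 5 and 6. Verify: 5² = 25 ≡ 3 mod 11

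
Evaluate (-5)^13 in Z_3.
Using Fermat: (-5)^{2} ≡ 1 mod 3. 13 ≡ 1 mod 2. So (-5)^{13} ≡ (-5)^{1} ≡ 1 mod 3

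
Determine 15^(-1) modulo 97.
Since 97 is prime, by Fermat 15^(-1) ≡ 15^{95} ≡ 13 mod 97. Verify: 15 × 13 = 195 ≡ 1 mod 97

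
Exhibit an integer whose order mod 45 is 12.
2 has order 12 mod 45 since 2^{12} ≡ 1 mod 45 and no smaller power works.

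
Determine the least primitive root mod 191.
g = 19. For each prime q|190: 19^{95}≡190, 19^{38}≡39, 19^{10}≡52, none ≡ 1, so ord_191(19) = 190 and 19 is a primitive root.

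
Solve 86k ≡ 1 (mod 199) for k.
Since 199 is prime, by Fermat 86^(-1) ≡ 86^{197} ≡ 81 (mod 199). Verify: 86 × 81 = 6966 ≡ 1 (mod 199)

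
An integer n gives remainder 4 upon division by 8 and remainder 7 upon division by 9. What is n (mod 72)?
M = 8 × 9 = 72. M₁ = 9, y₁ ≡ 1 (mod 8). M₂ = 8, y₂ ≡ 8 (mod 9). n = 4×9×1 + 7×8×8 ≡ 52 (mod 72)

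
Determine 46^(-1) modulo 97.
Since 97 is prime, by Fermat 46^(-1) ≡ 46^{95} ≡ 19 (mod 97). Verify: 46 × 19 = 874 ≡ 1 (mod 97)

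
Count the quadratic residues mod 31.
The squaring map on Z_31* is 2-to-1, so there are (30)/2 = 15 QRs.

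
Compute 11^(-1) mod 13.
Since 13 is prime, by Fermat 11^(-1) ≡ 11^{11} ≡ 6 mod 13. Verify: 11 × 6 = 66 ≡ 1 mod 13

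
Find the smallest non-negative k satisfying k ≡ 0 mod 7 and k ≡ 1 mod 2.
M = 7 × 2 = 14. M₁ = 2, y₁ ≡ 4 mod 7. M₂ = 7, y₂ ≡ 1 mod 2. k = 0×2×4 + 1×7×1 ≡ 7 mod 14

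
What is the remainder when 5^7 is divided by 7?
Using Fermat: 5^{6} ≡ 1 mod 7. 7 ≡ 1 mod 6. So 5^{7} ≡ 5^{1} ≡ 5 mod 7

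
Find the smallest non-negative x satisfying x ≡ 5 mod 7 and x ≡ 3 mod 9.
M = 7 × 9 = 63. M₁ = 9, y₁ ≡ 4 mod 7. M₂ = 7, y₂ ≡ 4 mod 9. x = 5×9×4 + 3×7×4 ≡ 12 mod 63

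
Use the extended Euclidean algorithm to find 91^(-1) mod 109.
Extended GCD: 91(6) + 109(-5) = 1. So 91^(-1) ≡ 6 mod 109. Verify: 91 × 6 = 546 ≡ 1 mod 109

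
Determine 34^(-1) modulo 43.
Since 43 is prime, by Fermat 34^(-1) ≡ 34^{41} ≡ 19 (mod 43). Verify: 34 × 19 = 646 ≡ 1 (mod 43)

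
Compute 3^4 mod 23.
3^{4} = 81 ≡ 12 (mod 23)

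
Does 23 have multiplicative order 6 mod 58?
Powers of 23 mod 58: 23^1≡23, 23^2≡7, 23^3≡45, 23^4≡49, 23^5≡25, 23^6≡53, 23^7≡1. 23^6≡53≢1, so ord ≠ 6. No, the actual order is 7.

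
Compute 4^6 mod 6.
By repeated squaring (mod 6): 4^{1}≡4, 4^{2}≡4, 4^{4}≡4. Then 4^{6} = 4^{4+2} ≡ 4 × 4 ≡ 4 (mod 6)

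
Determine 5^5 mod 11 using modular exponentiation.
By repeated squaring (mod 11): 5^{1}≡5, 5^{2}≡3, 5^{4}≡9. Then 5^{5} = 5^{4+1} ≡ 9 × 5 ≡ 1 (mod 11)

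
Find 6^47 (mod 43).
Using Fermat: 6^{42} ≡ 1 (mod 43). 47 ≡ 5 (mod 42). So 6^{47} ≡ 6^{5} ≡ 36 (mod 43)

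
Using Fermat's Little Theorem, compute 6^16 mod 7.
By Fermat: 6^{6} ≡ 1 mod 7. 16 = 2×6 + 4. So 6^{16} ≡ 6^{4} ≡ 1 mod 7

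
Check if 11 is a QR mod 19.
By Euler's criterion: 11^{9} ≡ 1 mod 19. Since this equals 1, 11 is a QR.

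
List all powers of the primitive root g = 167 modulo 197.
167^1, 167^2, ..., 167^{196} mod 197: [167, 112, 186, 133, 147, 121, 113, 156, 48, 136, 57, 63, 80, 161, 95, 105, 2, 137, 27, 175, 69, 97, 45, 29, 115, 96, 75, 114, 126, 160, 125, 190, 13, 4, 77, 54, 153, 138, 194, 90, 58, 33, 192, 150, 31, 55, 123, 53, 183, 26, 8, 154, 108, 109, 79, 191, 180, 116, 66, 187, 103, 62, 110, 49, 106, 169, 52, 16, 111, 19, 21, 158, 185, 163, 35, 132, 177, 9, 124, 23, 98, 15, 141, 104, 32, 25, 38, 42, 119, 173, 129, 70, 67, 157, 18, 51, 46, 196, 30, 85, 11, 64, 50, 76, 84, 41, 149, 61, 140, 134, 117, 36, 102, 92, 195, 60, 170, 22, 128, 100, 152, 168, 82, 101, 122, 83, 71, 37, 72, 7, 184, 193, 120, 143, 44, 59, 3, 107, 139, 164, 5, 47, 166, 142, 74, 144, 14, 171, 189, 43, 89, 88, 118, 6, 17, 81, 131, 10, 94, 135, 87, 148, 91, 28, 145, 181, 86, 178, 176, 39, 12, 34, 162, 65, 20, 188, 73, 174, 99, 182, 56, 93, 165, 172, 159, 155, 78, 24, 68, 127, 130, 40, 179, 146, 151, 1]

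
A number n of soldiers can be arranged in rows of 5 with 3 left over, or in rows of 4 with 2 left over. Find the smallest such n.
M = 5 × 4 = 20. M₁ = 4, y₁ ≡ 4 mod 5. M₂ = 5, y₂ ≡ 1 mod 4. n = 3×4×4 + 2×5×1 ≡ 18 mod 20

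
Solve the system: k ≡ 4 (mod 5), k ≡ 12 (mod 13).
M = 5 × 13 = 65. M₁ = 13, y₁ ≡ 2 (mod 5). M₂ = 5, y₂ ≡ 8 (mod 13). k = 4×13×2 + 12×5×8 ≡ 64 (mod 65)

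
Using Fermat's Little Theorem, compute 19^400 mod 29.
By Fermat: 19^{28} ≡ 1 mod 29. 400 ≡ 8 mod 28. So 19^{400} ≡ 19^{8} ≡ 25 mod 29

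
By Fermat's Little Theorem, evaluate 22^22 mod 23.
By Fermat's Little Theorem, 22^{22} ≡ 1 mod 23 since 23 is prime and gcd(22, 23) = 1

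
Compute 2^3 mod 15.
2^{3} = 8 ≡ 8 mod 15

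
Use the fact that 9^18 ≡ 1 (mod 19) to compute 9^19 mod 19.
By Fermat: 9^{18} ≡ 1 (mod 19). So 9^{19} = 9^{18} · 9^{1} ≡ 9^{1} ≡ 9 (mod 19)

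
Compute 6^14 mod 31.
By repeated squaring mod 31: 6^{1}≡6, 6^{2}≡5, 6^{4}≡25, 6^{8}≡5. Then 6^{14} = 6^{8+4+2} ≡ 5 × 25 × 5 ≡ 5 mod 31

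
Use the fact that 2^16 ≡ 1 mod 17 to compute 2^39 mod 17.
By Fermat: 2^{16} ≡ 1 mod 17. 39 = 2×16 + 7. So 2^{39} ≡ 2^{7} ≡ 9 mod 17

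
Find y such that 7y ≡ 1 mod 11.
Since 11 is prime, by Fermat 7^(-1) ≡ 7^{9} ≡ 8 mod 11. Verify: 7 × 8 = 56 ≡ 1 mod 11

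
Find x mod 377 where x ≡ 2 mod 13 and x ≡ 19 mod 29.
M = 13 × 29 = 377. M₁ = 29, y₁ ≡ 9 mod 13. M₂ = 13, y₂ ≡ 9 mod 29. x = 2×29×9 + 19×13×9 ≡ 106 mod 377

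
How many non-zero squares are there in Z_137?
Exactly half the non-zero residues mod a prime are QRs: (137-1)/2 = 68.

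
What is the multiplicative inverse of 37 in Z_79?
Since 79 is prime, by Fermat 37^(-1) ≡ 37^{77} ≡ 47 mod 79. Verify: 37 × 47 = 1739 ≡ 1 mod 79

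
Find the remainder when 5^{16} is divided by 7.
By Fermat: 5^{6} ≡ 1 (mod 7). 16 = 2×6 + 4. So 5^{16} ≡ 5^{4} ≡ 2 (mod 7)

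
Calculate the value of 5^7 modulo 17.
By repeated squaring mod 17: 5^{1}≡5, 5^{2}≡8, 5^{4}≡13. Then 5^{7} = 5^{4+2+1} ≡ 13 × 8 × 5 ≡ 10 mod 17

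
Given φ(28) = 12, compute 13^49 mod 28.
By Euler: 13^{12} ≡ 1 (mod 28) since gcd(13, 28) = 1. 49 = 4×12 + 1. So 13^{49} ≡ 13^{1} ≡ 13 (mod 28)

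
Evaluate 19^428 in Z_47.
Using Fermat: 19^{46} ≡ 1 mod 47. 428 ≡ 14 mod 46. So 19^{428} ≡ 19^{14} ≡ 7 mod 47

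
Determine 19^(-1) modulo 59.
Since 59 is prime, by Fermat 19^(-1) ≡ 19^{57} ≡ 28 (mod 59). Verify: 19 × 28 = 532 ≡ 1 (mod 59)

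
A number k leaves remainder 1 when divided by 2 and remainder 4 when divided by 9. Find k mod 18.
M = 2 × 9 = 18. M₁ = 9, y₁ ≡ 1 mod 2. M₂ = 2, y₂ ≡ 5 mod 9. k = 1×9×1 + 4×2×5 ≡ 13 mod 18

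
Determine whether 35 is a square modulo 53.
By Euler's criterion: 35^{26} ≡ 52 mod 53. Since this equals -1 (≡ 52), 35 is not a QR.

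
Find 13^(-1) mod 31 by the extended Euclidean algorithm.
Extended GCD: 13(12) + 31(-5) = 1. So 13^(-1) ≡ 12 mod 31. Verify: 13 × 12 = 156 ≡ 1 mod 31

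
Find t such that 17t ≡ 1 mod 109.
Since 109 is prime, by Fermat 17^(-1) ≡ 17^{107} ≡ 77 mod 109. Verify: 17 × 77 = 1309 ≡ 1 mod 109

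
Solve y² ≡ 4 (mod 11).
The square roots of 4 mod 11 are 9 and 2. Verify: 9² = 81 ≡ 4 (mod 11)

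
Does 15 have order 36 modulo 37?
ord_37(15) divides 36. For each prime q|36: 15^{18}≡36, 15^{12}≡26, none ≡ 1. So 15 has order 36 and is a primitive root mod 37.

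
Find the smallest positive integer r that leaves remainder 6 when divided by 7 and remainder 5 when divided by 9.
M = 7 × 9 = 63. M₁ = 9, y₁ ≡ 4 (mod 7). M₂ = 7, y₂ ≡ 4 (mod 9). r = 6×9×4 + 5×7×4 ≡ 41 (mod 63)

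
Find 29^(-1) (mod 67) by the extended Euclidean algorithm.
Extended GCD: 29(-30) + 67(13) = 1. So 29^(-1) ≡ -30 ≡ 37 (mod 67). Verify: 29 × 37 = 1073 ≡ 1 (mod 67)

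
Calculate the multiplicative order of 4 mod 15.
Powers of 4 mod 15: 4^1≡4, 4^2≡1. So the order of 4 is 2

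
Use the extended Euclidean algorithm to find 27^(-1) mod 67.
Extended GCD: 27(5) + 67(-2) = 1. So 27^(-1) ≡ 5 (mod 67). Verify: 27 × 5 = 135 ≡ 1 (mod 67)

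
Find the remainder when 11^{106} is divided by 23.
By Fermat: 11^{22} ≡ 1 (mod 23). 106 = 4×22 + 18. So 11^{106} ≡ 11^{18} ≡ 16 (mod 23)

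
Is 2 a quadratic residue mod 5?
By Euler's criterion: 2^{2} ≡ 4 (mod 5). Since this equals -1 (≡ 4), 2 is not a QR.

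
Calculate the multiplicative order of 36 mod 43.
Powers of 36 mod 43: 36^1≡36, 36^2≡6, 36^3≡1. ord_43(36) = 3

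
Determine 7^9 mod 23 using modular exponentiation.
By repeated squaring (mod 23): 7^{1}≡7, 7^{2}≡3, 7^{4}≡9, 7^{8}≡12. Then 7^{9} = 7^{8+1} ≡ 12 × 7 ≡ 15 (mod 23)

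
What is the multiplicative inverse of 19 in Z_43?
Since 43 is prime, by Fermat 19^(-1) ≡ 19^{41} ≡ 34 (mod 43). Verify: 19 × 34 = 646 ≡ 1 (mod 43)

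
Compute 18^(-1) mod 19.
Since 19 is prime, by Fermat 18^(-1) ≡ 18^{17} ≡ 18 mod 19. Verify: 18 × 18 = 324 ≡ 1 mod 19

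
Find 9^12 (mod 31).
By repeated squaring (mod 31): 9^{1}≡9, 9^{2}≡19, 9^{4}≡20, 9^{8}≡28. Then 9^{12} = 9^{8+4} ≡ 28 × 20 ≡ 2 (mod 31)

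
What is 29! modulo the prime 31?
(30)! = (29)! × (30) ≡ -1 mod 31. So (29)! ≡ -1 × (30)^(-1) ≡ (-1)×(-1) = 1 mod 31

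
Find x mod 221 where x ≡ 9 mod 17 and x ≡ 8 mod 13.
M = 17 × 13 = 221. M₁ = 13, y₁ ≡ 4 mod 17. M₂ = 17, y₂ ≡ 10 mod 13. x = 9×13×4 + 8×17×10 ≡ 60 mod 221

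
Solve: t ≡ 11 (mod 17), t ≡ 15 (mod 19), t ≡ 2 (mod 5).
M = 17 × 19 × 5 = 1615. M₁ = 95, y₁ ≡ 12 (mod 17). M₂ = 85, y₂ ≡ 17 (mod 19). M₃ = 323, y₃ ≡ 2 (mod 5). t = 11×95×12 + 15×85×17 + 2×323×2 ≡ 1592 (mod 1615)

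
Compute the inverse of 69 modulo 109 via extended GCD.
Extended GCD: 69(-30) + 109(19) = 1. So 69^(-1) ≡ -30 ≡ 79 mod 109. Verify: 69 × 79 = 5451 ≡ 1 mod 109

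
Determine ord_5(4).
Powers of 4 mod 5: 4^1≡4, 4^2≡1. ord_5(4) = 2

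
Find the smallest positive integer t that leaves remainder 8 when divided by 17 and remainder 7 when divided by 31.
M = 17 × 31 = 527. M₁ = 31, y₁ ≡ 11 mod 17. M₂ = 17, y₂ ≡ 11 mod 31. t = 8×31×11 + 7×17×11 ≡ 348 mod 527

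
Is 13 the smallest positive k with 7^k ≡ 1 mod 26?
Powers of 7 mod 26: 7^1≡7, 7^2≡23, 7^3≡5, 7^4≡9, 7^5≡11, 7^6≡25, 7^7≡19, 7^8≡3, 7^9≡21, 7^10≡17, 7^11≡15, 7^12≡1. Already 7^12≡1, so the order is 12 < 13. No, the actual order is 12.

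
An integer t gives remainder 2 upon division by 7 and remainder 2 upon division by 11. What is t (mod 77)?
M = 7 × 11 = 77. M₁ = 11, y₁ ≡ 2 (mod 7). M₂ = 7, y₂ ≡ 8 (mod 11). t = 2×11×2 + 2×7×8 ≡ 2 (mod 77)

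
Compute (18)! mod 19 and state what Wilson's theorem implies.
(18)! mod 19 = 18. Since this equals -1 mod 19, Wilson confirms 19 is prime.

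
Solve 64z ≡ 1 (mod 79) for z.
Since 79 is prime, by Fermat 64^(-1) ≡ 64^{77} ≡ 21 (mod 79). Verify: 64 × 21 = 1344 ≡ 1 (mod 79)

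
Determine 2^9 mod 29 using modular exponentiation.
By repeated squaring mod 29: 2^{1}≡2, 2^{2}≡4, 2^{4}≡16, 2^{8}≡24. Then 2^{9} = 2^{8+1} ≡ 24 × 2 ≡ 19 mod 29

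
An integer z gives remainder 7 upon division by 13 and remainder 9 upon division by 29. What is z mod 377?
M = 13 × 29 = 377. M₁ = 29, y₁ ≡ 9 mod 13. M₂ = 13, y₂ ≡ 9 mod 29. z = 7×29×9 + 9×13×9 ≡ 241 mod 377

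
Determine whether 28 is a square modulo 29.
By Euler's criterion: 28^{14} ≡ 1 mod 29. Since this equals 1, 28 is a QR.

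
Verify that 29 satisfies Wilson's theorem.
(28)! mod 29 = 28. Since this equals -1 mod 29, Wilson confirms 29 is prime.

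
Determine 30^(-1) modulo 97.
Since 97 is prime, by Fermat 30^(-1) ≡ 30^{95} ≡ 55 mod 97. Verify: 30 × 55 = 1650 ≡ 1 mod 97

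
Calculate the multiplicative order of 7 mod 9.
Powers of 7 mod 9: 7^1≡7, 7^2≡4, 7^3≡1. So the order of 7 is 3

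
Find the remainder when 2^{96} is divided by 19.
By Fermat: 2^{18} ≡ 1 mod 19. 96 = 5×18 + 6. So 2^{96} ≡ 2^{6} ≡ 7 mod 19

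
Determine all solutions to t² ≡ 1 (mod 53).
The square roots of 1 mod 53 are 1 and 52. Verify: 1² = 1 ≡ 1 (mod 53)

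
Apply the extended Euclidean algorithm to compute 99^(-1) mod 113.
Extended GCD: 99(8) + 113(-7) = 1. So 99^(-1) ≡ 8 mod 113. Verify: 99 × 8 = 792 ≡ 1 mod 113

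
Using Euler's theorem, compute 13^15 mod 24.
By Euler: 13^{8} ≡ 1 mod 24 since gcd(13, 24) = 1. 15 = 1×8 + 7. So 13^{15} ≡ 13^{7} ≡ 13 mod 24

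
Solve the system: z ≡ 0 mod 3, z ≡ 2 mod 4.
M = 3 × 4 = 12. M₁ = 4, y₁ ≡ 1 mod 3. M₂ = 3, y₂ ≡ 3 mod 4. z = 0×4×1 + 2×3×3 ≡ 6 mod 12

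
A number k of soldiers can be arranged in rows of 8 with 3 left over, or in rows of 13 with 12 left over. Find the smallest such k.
M = 8 × 13 = 104. M₁ = 13, y₁ ≡ 5 mod 8. M₂ = 8, y₂ ≡ 5 mod 13. k = 3×13×5 + 12×8×5 ≡ 51 mod 104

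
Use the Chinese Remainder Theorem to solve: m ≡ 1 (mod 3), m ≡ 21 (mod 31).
M = 3 × 31 = 93. M₁ = 31, y₁ ≡ 1 (mod 3). M₂ = 3, y₂ ≡ 21 (mod 31). m = 1×31×1 + 21×3×21 ≡ 52 (mod 93)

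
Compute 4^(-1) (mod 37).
Since 37 is prime, by Fermat 4^(-1) ≡ 4^{35} ≡ 28 (mod 37). Verify: 4 × 28 = 112 ≡ 1 (mod 37)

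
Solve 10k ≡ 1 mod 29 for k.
Since 29 is prime, by Fermat 10^(-1) ≡ 10^{27} ≡ 3 mod 29. Verify: 10 × 3 = 30 ≡ 1 mod 29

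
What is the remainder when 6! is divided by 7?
By Wilson's theorem, (6)! ≡ -1 ≡ 6 (mod 7)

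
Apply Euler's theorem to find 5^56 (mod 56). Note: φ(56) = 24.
By Euler: 5^{24} ≡ 1 (mod 56) since gcd(5, 56) = 1. 56 = 2×24 + 8. So 5^{56} ≡ 5^{8} ≡ 25 (mod 56)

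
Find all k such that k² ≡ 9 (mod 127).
The square roots of 9 mod 127 are 124 and 3. Verify: 124² = 15376 ≡ 9 (mod 127)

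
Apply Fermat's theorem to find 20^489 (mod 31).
By Fermat: 20^{30} ≡ 1 (mod 31). 489 ≡ 9 (mod 30). So 20^{489} ≡ 20^{9} ≡ 8 (mod 31)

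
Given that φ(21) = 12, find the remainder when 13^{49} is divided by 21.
By Euler: 13^{12} ≡ 1 mod 21 since gcd(13, 21) = 1. 49 = 4×12 + 1. So 13^{49} ≡ 13^{1} ≡ 13 mod 21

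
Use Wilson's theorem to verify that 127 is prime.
(126)! mod 127 = 126. Since this equals -1 (mod 127), Wilson confirms 127 is prime.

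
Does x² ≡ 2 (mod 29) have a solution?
By Euler's criterion: 2^{14} ≡ 28 (mod 29). Since this equals -1 (≡ 28), 2 is not a QR.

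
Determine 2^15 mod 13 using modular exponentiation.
Using Fermat: 2^{12} ≡ 1 (mod 13). 15 ≡ 3 (mod 12). So 2^{15} ≡ 2^{3} ≡ 8 (mod 13)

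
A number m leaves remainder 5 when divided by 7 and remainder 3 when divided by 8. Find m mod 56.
M = 7 × 8 = 56. M₁ = 8, y₁ ≡ 1 mod 7. M₂ = 7, y₂ ≡ 7 mod 8. m = 5×8×1 + 3×7×7 ≡ 19 mod 56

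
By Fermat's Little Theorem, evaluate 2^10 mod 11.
By Fermat's Little Theorem, 2^{10} ≡ 1 (mod 11) since 11 is prime and gcd(2, 11) = 1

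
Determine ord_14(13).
Powers of 13 mod 14: 13^1≡13, 13^2≡1. So the order of 13 is 2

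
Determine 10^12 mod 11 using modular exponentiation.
Using Fermat: 10^{10} ≡ 1 mod 11. 12 ≡ 2 mod 10. So 10^{12} ≡ 10^{2} ≡ 1 mod 11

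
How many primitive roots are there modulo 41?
Number of primitive roots mod 41 = φ(p-1) = φ(40) = 16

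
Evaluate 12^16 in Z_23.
By repeated squaring (mod 23): 12^{1}≡12, 12^{2}≡6, 12^{4}≡13, 12^{8}≡8, 12^{16}≡18. So 12^{16} ≡ 18 (mod 23)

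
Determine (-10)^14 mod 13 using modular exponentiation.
Using Fermat: (-10)^{12} ≡ 1 (mod 13). 14 ≡ 2 (mod 12). So (-10)^{14} ≡ (-10)^{2} ≡ 9 (mod 13)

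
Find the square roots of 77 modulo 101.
The square roots of 77 mod 101 are 28 and 73. Verify: 28² = 784 ≡ 77 mod 101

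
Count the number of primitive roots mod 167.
A prime p has φ(p-1) primitive roots; here φ(166) = 82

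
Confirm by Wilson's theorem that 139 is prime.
(138)! mod 139 = 138. Since this equals -1 (mod 139), Wilson confirms 139 is prime.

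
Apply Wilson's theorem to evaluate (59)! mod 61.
(60)! = (59)! × (60) ≡ -1 (mod 61). So (59)! ≡ -1 × (60)^(-1) ≡ (-1)×(-1) = 1 (mod 61)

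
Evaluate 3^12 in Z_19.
By repeated squaring (mod 19): 3^{1}≡3, 3^{2}≡9, 3^{4}≡5, 3^{8}≡6. Then 3^{12} = 3^{8+4} ≡ 6 × 5 ≡ 11 (mod 19)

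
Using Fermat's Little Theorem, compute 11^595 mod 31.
By Fermat: 11^{30} ≡ 1 mod 31. 595 ≡ 25 mod 30. So 11^{595} ≡ 11^{25} ≡ 26 mod 31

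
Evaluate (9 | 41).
(9/41) = 9^{20} mod 41 = 1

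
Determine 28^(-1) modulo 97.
Since 97 is prime, by Fermat 28^(-1) ≡ 28^{95} ≡ 52 mod 97. Verify: 28 × 52 = 1456 ≡ 1 mod 97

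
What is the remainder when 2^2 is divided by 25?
2^{2} = 4 ≡ 4 mod 25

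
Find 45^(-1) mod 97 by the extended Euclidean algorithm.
Extended GCD: 45(-28) + 97(13) = 1. So 45^(-1) ≡ -28 ≡ 69 mod 97. Verify: 45 × 69 = 3105 ≡ 1 mod 97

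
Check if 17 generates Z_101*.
17^{10} ≡ 1 mod 101 and 10 < 100, so ord_101(17) = 10 ≠ 100 and 17 is not a primitive root.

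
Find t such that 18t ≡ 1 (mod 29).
Since 29 is prime, by Fermat 18^(-1) ≡ 18^{27} ≡ 21 (mod 29). Verify: 18 × 21 = 378 ≡ 1 (mod 29)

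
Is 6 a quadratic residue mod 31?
By Euler's criterion: 6^{15} ≡ 30 (mod 31). Since this equals -1 (≡ 30), 6 is not a QR.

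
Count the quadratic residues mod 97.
The squaring map on Z_97* is 2-to-1, so there are (96)/2 = 48 QRs.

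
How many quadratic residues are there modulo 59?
For prime 59, there are (p-1)/2 = (59-1)/2 = 29 quadratic residues (excluding 0).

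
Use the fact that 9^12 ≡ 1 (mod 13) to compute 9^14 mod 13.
By Fermat: 9^{12} ≡ 1 (mod 13). So 9^{14} = 9^{12} · 9^{2} ≡ 9^{2} ≡ 3 (mod 13)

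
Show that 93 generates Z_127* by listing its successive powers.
93^1, 93^2, ..., 93^{126} mod 127: [93, 13, 66, 42, 96, 38, 105, 113, 95, 72, 92, 47, 53, 103, 54, 69, 67, 8, 109, 104, 20, 82, 6, 50, 78, 15, 125, 68, 101, 122, 43, 62, 51, 44, 28, 64, 110, 70, 33, 21, 48, 19, 116, 120, 111, 36, 46, 87, 90, 115, 27, 98, 97, 4, 118, 52, 10, 41, 3, 25, 39, 71, 126, 34, 114, 61, 85, 31, 89, 22, 14, 32, 55, 35, 80, 74, 24, 73, 58, 60, 119, 18, 23, 107, 45, 121, 77, 49, 112, 2, 59, 26, 5, 84, 65, 76, 83, 99, 63, 17, 57, 94, 106, 79, 108, 11, 7, 16, 91, 81, 40, 37, 12, 100, 29, 30, 123, 9, 75, 117, 86, 124, 102, 88, 56, 1]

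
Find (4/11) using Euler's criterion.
(4/11) = 4^{5} mod 11 = 1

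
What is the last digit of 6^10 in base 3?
By repeated squaring mod 3: 6^{1}≡0, 6^{2}≡0, 6^{4}≡0, 6^{8}≡0. Then 6^{10} = 6^{8+2} ≡ 0 × 0 ≡ 0 mod 3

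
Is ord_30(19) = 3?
Powers of 19 mod 30: 19^1≡19, 19^2≡1. Already 19^2≡1, so the order is 2 < 3. No, the actual order is 2.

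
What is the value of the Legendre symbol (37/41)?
(37/41) = 37^{20} mod 41 = 1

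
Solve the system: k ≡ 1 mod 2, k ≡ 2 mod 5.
M = 2 × 5 = 10. M₁ = 5, y₁ ≡ 1 mod 2. M₂ = 2, y₂ ≡ 3 mod 5. k = 1×5×1 + 2×2×3 ≡ 7 mod 10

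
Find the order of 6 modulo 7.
Powers of 6 mod 7: 6^1≡6, 6^2≡1. ord_7(6) = 2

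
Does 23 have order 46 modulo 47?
ord_47(23) divides 46. For each prime q|46: 23^{23}≡46, 23^{2}≡12, none ≡ 1. So 23 has order 46 and is a primitive root mod 47.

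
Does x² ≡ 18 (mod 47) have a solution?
By Euler's criterion: 18^{23} ≡ 1 (mod 47). Since this equals 1, 18 is a QR.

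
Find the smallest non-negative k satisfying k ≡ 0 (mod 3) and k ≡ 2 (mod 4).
M = 3 × 4 = 12. M₁ = 4, y₁ ≡ 1 (mod 3). M₂ = 3, y₂ ≡ 3 (mod 4). k = 0×4×1 + 2×3×3 ≡ 6 (mod 12)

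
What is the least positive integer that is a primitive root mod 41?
g = 6. For each prime q|40: 6^{20}≡40, 6^{8}≡10, none ≡ 1, so ord_41(6) = 40 and 6 is a primitive root.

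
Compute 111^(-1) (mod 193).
Since 193 is prime, by Fermat 111^(-1) ≡ 111^{191} ≡ 40 (mod 193). Verify: 111 × 40 = 4440 ≡ 1 (mod 193)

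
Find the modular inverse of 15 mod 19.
Since 19 is prime, by Fermat 15^(-1) ≡ 15^{17} ≡ 14 mod 19. Verify: 15 × 14 = 210 ≡ 1 mod 19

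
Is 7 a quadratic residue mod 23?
By Euler's criterion: 7^{11} ≡ 22 (mod 23). Since this equals -1 (≡ 22), 7 is not a QR.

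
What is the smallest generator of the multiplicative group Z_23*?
g = 5. Powers: [5, 2, 10, 4, 20, 8, 17, 16, 11, ...] generates all 22 non-zero residues.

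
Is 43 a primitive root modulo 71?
43^{35} ≡ 1 (mod 71) and 35 < 70, so ord_71(43) = 35 ≠ 70 and 43 is not a primitive root.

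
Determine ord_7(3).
Powers of 3 mod 7: 3^1≡3, 3^2≡2, 3^3≡6, 3^4≡4, 3^5≡5, 3^6≡1. ord_7(3) = 6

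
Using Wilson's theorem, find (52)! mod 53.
By Wilson's theorem, (52)! ≡ -1 ≡ 52 mod 53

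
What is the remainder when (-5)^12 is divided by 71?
By repeated squaring mod 71: (-5)^{1}≡66, (-5)^{2}≡25, (-5)^{4}≡57, (-5)^{8}≡54. Then (-5)^{12} = (-5)^{8+4} ≡ 54 × 57 ≡ 25 mod 71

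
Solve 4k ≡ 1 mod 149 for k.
Since 149 is prime, by Fermat 4^(-1) ≡ 4^{147} ≡ 112 mod 149. Verify: 4 × 112 = 448 ≡ 1 mod 149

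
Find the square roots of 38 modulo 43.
The square roots of 38 mod 43 are 9 and 34. Verify: 9² = 81 ≡ 38 (mod 43)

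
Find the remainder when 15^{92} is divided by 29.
By Fermat: 15^{28} ≡ 1 (mod 29). 92 = 3×28 + 8. So 15^{92} ≡ 15^{8} ≡ 23 (mod 29)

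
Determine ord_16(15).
Powers of 15 mod 16: 15^1≡15, 15^2≡1. Order = 2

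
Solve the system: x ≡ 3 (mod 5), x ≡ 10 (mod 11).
M = 5 × 11 = 55. M₁ = 11, y₁ ≡ 1 (mod 5). M₂ = 5, y₂ ≡ 9 (mod 11). x = 3×11×1 + 10×5×9 ≡ 43 (mod 55)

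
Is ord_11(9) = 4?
Powers of 9 mod 11: 9^1≡9, 9^2≡4, 9^3≡3, 9^4≡5, 9^5≡1. 9^4≡5≢1, so ord ≠ 4. No, the actual order is 5.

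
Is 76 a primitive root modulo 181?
ord_181(76) divides 180. For each prime q|180: 76^{90}≡180, 76^{60}≡132, 76^{36}≡42, none ≡ 1. So 76 has order 180 and is a primitive root mod 181.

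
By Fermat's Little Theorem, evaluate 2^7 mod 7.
By Fermat: 2^{6} ≡ 1 mod 7. So 2^{7} = 2^{6} · 2^{1} ≡ 2^{1} ≡ 2 mod 7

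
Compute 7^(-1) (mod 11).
Since 11 is prime, by Fermat 7^(-1) ≡ 7^{9} ≡ 8 (mod 11). Verify: 7 × 8 = 56 ≡ 1 (mod 11)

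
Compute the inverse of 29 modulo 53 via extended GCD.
Extended GCD: 29(11) + 53(-6) = 1. So 29^(-1) ≡ 11 mod 53. Verify: 29 × 11 = 319 ≡ 1 mod 53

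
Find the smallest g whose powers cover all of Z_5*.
g = 2. For each prime q|4: 2^{2}≡4, none ≡ 1, so ord_5(2) = 4 and 2 is a primitive root.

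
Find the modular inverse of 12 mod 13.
Since 13 is prime, by Fermat 12^(-1) ≡ 12^{11} ≡ 12 mod 13. Verify: 12 × 12 = 144 ≡ 1 mod 13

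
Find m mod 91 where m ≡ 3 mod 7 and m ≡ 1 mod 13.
M = 7 × 13 = 91. M₁ = 13, y₁ ≡ 6 mod 7. M₂ = 7, y₂ ≡ 2 mod 13. m = 3×13×6 + 1×7×2 ≡ 66 mod 91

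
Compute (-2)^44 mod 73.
By repeated squaring mod 73: (-2)^{1}≡71, (-2)^{2}≡4, (-2)^{4}≡16, (-2)^{8}≡37, (-2)^{16}≡55, (-2)^{32}≡32. Then (-2)^{44} = (-2)^{32+8+4} ≡ 32 × 37 × 16 ≡ 37 mod 73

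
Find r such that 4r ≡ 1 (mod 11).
Since 11 is prime, by Fermat 4^(-1) ≡ 4^{9} ≡ 3 (mod 11). Verify: 4 × 3 = 12 ≡ 1 (mod 11)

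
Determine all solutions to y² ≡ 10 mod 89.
The square roots of 10 mod 89 are 30 and 59. Verify: 30² = 900 ≡ 10 mod 89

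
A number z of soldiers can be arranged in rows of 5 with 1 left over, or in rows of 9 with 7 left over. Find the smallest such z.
M = 5 × 9 = 45. M₁ = 9, y₁ ≡ 4 mod 5. M₂ = 5, y₂ ≡ 2 mod 9. z = 1×9×4 + 7×5×2 ≡ 16 mod 45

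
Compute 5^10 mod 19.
By repeated squaring (mod 19): 5^{1}≡5, 5^{2}≡6, 5^{4}≡17, 5^{8}≡4. Then 5^{10} = 5^{8+2} ≡ 4 × 6 ≡ 5 (mod 19)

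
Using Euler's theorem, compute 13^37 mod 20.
By Euler: 13^{8} ≡ 1 mod 20 since gcd(13, 20) = 1. 37 = 4×8 + 5. So 13^{37} ≡ 13^{5} ≡ 13 mod 20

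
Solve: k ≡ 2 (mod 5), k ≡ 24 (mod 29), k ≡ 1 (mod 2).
M = 5 × 29 × 2 = 290. M₁ = 58, y₁ ≡ 2 (mod 5). M₂ = 10, y₂ ≡ 3 (mod 29). M₃ = 145, y₃ ≡ 1 (mod 2). k = 2×58×2 + 24×10×3 + 1×145×1 ≡ 227 (mod 290)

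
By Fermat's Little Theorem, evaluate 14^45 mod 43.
By Fermat: 14^{42} ≡ 1 mod 43. So 14^{45} = 14^{42} · 14^{3} ≡ 14^{3} ≡ 35 mod 43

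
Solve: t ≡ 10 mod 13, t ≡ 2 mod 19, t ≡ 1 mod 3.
M = 13 × 19 × 3 = 741. M₁ = 57, y₁ ≡ 8 mod 13. M₂ = 39, y₂ ≡ 1 mod 19. M₃ = 247, y₃ ≡ 1 mod 3. t = 10×57×8 + 2×39×1 + 1×247×1 ≡ 439 mod 741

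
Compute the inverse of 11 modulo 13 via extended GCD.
Extended GCD: 11(6) + 13(-5) = 1. So 11^(-1) ≡ 6 (mod 13). Verify: 11 × 6 = 66 ≡ 1 (mod 13)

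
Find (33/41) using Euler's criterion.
(33/41) = 33^{20} mod 41 = 1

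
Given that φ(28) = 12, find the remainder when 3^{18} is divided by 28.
By Euler: 3^{12} ≡ 1 (mod 28) since gcd(3, 28) = 1. 18 = 1×12 + 6. So 3^{18} ≡ 3^{6} ≡ 1 (mod 28)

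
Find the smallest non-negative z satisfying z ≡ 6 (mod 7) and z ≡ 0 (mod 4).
M = 7 × 4 = 28. M₁ = 4, y₁ ≡ 2 (mod 7). M₂ = 7, y₂ ≡ 3 (mod 4). z = 6×4×2 + 0×7×3 ≡ 20 (mod 28)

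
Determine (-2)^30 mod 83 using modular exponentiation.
By repeated squaring (mod 83): (-2)^{1}≡81, (-2)^{2}≡4, (-2)^{4}≡16, (-2)^{8}≡7, (-2)^{16}≡49. Then (-2)^{30} = (-2)^{16+8+4+2} ≡ 49 × 7 × 16 × 4 ≡ 40 (mod 83)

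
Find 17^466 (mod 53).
Using Fermat: 17^{52} ≡ 1 (mod 53). 466 ≡ 50 (mod 52). So 17^{466} ≡ 17^{50} ≡ 42 (mod 53)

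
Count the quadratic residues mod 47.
The squaring map on Z_47* is 2-to-1, so there are (46)/2 = 23 QRs.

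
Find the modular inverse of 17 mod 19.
Since 19 is prime, by Fermat 17^(-1) ≡ 17^{17} ≡ 9 (mod 19). Verify: 17 × 9 = 153 ≡ 1 (mod 19)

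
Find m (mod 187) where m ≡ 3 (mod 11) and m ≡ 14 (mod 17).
M = 11 × 17 = 187. M₁ = 17, y₁ ≡ 2 (mod 11). M₂ = 11, y₂ ≡ 14 (mod 17). m = 3×17×2 + 14×11×14 ≡ 14 (mod 187)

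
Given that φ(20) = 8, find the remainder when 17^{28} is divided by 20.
By Euler: 17^{8} ≡ 1 mod 20 since gcd(17, 20) = 1. 28 = 3×8 + 4. So 17^{28} ≡ 17^{4} ≡ 1 mod 20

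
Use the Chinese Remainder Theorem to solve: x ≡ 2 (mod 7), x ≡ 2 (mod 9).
M = 7 × 9 = 63. M₁ = 9, y₁ ≡ 4 (mod 7). M₂ = 7, y₂ ≡ 4 (mod 9). x = 2×9×4 + 2×7×4 ≡ 2 (mod 63)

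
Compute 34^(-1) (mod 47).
Since 47 is prime, by Fermat 34^(-1) ≡ 34^{45} ≡ 18 (mod 47). Verify: 34 × 18 = 612 ≡ 1 (mod 47)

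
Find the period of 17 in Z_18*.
Powers of 17 mod 18: 17^1≡17, 17^2≡1. So the order of 17 is 2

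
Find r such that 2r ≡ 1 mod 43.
Since 43 is prime, by Fermat 2^(-1) ≡ 2^{41} ≡ 22 mod 43. Verify: 2 × 22 = 44 ≡ 1 mod 43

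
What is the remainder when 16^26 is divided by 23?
Using Fermat: 16^{22} ≡ 1 mod 23. 26 ≡ 4 mod 22. So 16^{26} ≡ 16^{4} ≡ 9 mod 23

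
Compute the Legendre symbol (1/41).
(1/41) = 1^{20} mod 41 = 1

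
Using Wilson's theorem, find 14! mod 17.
(16)! = (14)! × (15) × (16) ≡ -1 mod 17. So (14)! ≡ -1 × [(16)(15)]^(-1) ≡ 8 mod 17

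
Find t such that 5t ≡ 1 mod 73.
Since 73 is prime, by Fermat 5^(-1) ≡ 5^{71} ≡ 44 mod 73. Verify: 5 × 44 = 220 ≡ 1 mod 73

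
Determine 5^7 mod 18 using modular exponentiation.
By repeated squaring mod 18: 5^{1}≡5, 5^{2}≡7, 5^{4}≡13. Then 5^{7} = 5^{4+2+1} ≡ 13 × 7 × 5 ≡ 5 mod 18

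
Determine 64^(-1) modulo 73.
Since 73 is prime, by Fermat 64^(-1) ≡ 64^{71} ≡ 8 (mod 73). Verify: 64 × 8 = 512 ≡ 1 (mod 73)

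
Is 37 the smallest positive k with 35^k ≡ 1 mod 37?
Powers of 35 mod 37: 35^1≡35, 35^2≡4, 35^3≡29, 35^4≡16, 35^5≡5, 35^6≡27, 35^7≡20, 35^8≡34, 35^9≡6, 35^10≡25, 35^11≡24, 35^12≡26, 35^13≡22, 35^14≡30, 35^15≡14, 35^16≡9, 35^17≡19, 35^18≡36, 35^19≡2, 35^20≡33, 35^21≡8, 35^22≡21, 35^23≡32, 35^24≡10, 35^25≡17, 35^26≡3, 35^27≡31, 35^28≡12, 35^29≡13, 35^30≡11, 35^31≡15, 35^32≡7, 35^33≡23, 35^34≡28, 35^35≡18, 35^36≡1. Already 35^36≡1, so the order is 36 < 37. No, the actual order is 36.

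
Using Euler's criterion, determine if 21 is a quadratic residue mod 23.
By Euler's criterion: 21^{11} ≡ 22 mod 23. Since this equals -1 (≡ 22), 21 is not a QR.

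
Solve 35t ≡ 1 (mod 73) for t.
Since 73 is prime, by Fermat 35^(-1) ≡ 35^{71} ≡ 48 (mod 73). Verify: 35 × 48 = 1680 ≡ 1 (mod 73)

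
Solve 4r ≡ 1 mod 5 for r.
Since 5 is prime, by Fermat 4^(-1) ≡ 4^{3} ≡ 4 mod 5. Verify: 4 × 4 = 16 ≡ 1 mod 5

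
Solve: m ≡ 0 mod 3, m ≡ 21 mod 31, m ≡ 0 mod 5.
M = 3 × 31 × 5 = 465. M₁ = 155, y₁ ≡ 2 mod 3. M₂ = 15, y₂ ≡ 29 mod 31. M₃ = 93, y₃ ≡ 2 mod 5. m = 0×155×2 + 21×15×29 + 0×93×2 ≡ 300 mod 465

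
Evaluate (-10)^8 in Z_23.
By repeated squaring mod 23: (-10)^{1}≡13, (-10)^{2}≡8, (-10)^{4}≡18, (-10)^{8}≡2. So (-10)^{8} ≡ 2 mod 23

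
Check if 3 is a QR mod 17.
By Euler's criterion: 3^{8} ≡ 16 (mod 17). Since this equals -1 (≡ 16), 3 is not a QR.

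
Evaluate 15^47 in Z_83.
By repeated squaring (mod 83): 15^{1}≡15, 15^{2}≡59, 15^{4}≡78, 15^{8}≡25, 15^{16}≡44, 15^{32}≡27. Then 15^{47} = 15^{32+8+4+2+1} ≡ 27 × 25 × 78 × 59 × 15 ≡ 46 (mod 83)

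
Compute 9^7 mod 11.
By repeated squaring mod 11: 9^{1}≡9, 9^{2}≡4, 9^{4}≡5. Then 9^{7} = 9^{4+2+1} ≡ 5 × 4 × 9 ≡ 4 mod 11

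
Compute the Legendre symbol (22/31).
(22/31) = 22^{15} mod 31 = -1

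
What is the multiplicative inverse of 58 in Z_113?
Since 113 is prime, by Fermat 58^(-1) ≡ 58^{111} ≡ 76 mod 113. Verify: 58 × 76 = 4408 ≡ 1 mod 113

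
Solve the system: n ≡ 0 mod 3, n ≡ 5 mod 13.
M = 3 × 13 = 39. M₁ = 13, y₁ ≡ 1 mod 3. M₂ = 3, y₂ ≡ 9 mod 13. n = 0×13×1 + 5×3×9 ≡ 18 mod 39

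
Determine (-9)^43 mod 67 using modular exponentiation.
By repeated squaring (mod 67): (-9)^{1}≡58, (-9)^{2}≡14, (-9)^{4}≡62, (-9)^{8}≡25, (-9)^{16}≡22, (-9)^{32}≡15. Then (-9)^{43} = (-9)^{32+8+2+1} ≡ 15 × 25 × 14 × 58 ≡ 52 (mod 67)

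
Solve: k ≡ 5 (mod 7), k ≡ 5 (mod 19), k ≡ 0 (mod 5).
M = 7 × 19 × 5 = 665. M₁ = 95, y₁ ≡ 2 (mod 7). M₂ = 35, y₂ ≡ 6 (mod 19). M₃ = 133, y₃ ≡ 2 (mod 5). k = 5×95×2 + 5×35×6 + 0×133×2 ≡ 5 (mod 665)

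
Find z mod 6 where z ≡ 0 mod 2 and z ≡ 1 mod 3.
M = 2 × 3 = 6. M₁ = 3, y₁ ≡ 1 mod 2. M₂ = 2, y₂ ≡ 2 mod 3. z = 0×3×1 + 1×2×2 ≡ 4 mod 6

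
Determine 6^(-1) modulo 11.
Since 11 is prime, by Fermat 6^(-1) ≡ 6^{9} ≡ 2 (mod 11). Verify: 6 × 2 = 12 ≡ 1 (mod 11)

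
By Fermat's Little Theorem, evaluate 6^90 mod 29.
By Fermat: 6^{28} ≡ 1 (mod 29). 90 = 3×28 + 6. So 6^{90} ≡ 6^{6} ≡ 24 (mod 29)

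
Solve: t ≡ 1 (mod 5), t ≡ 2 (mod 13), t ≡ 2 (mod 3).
M = 5 × 13 × 3 = 195. M₁ = 39, y₁ ≡ 4 (mod 5). M₂ = 15, y₂ ≡ 7 (mod 13). M₃ = 65, y₃ ≡ 2 (mod 3). t = 1×39×4 + 2×15×7 + 2×65×2 ≡ 41 (mod 195)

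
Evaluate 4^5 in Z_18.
By repeated squaring mod 18: 4^{1}≡4, 4^{2}≡16, 4^{4}≡4. Then 4^{5} = 4^{4+1} ≡ 4 × 4 ≡ 16 mod 18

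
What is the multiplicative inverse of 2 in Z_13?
Since 13 is prime, by Fermat 2^(-1) ≡ 2^{11} ≡ 7 mod 13. Verify: 2 × 7 = 14 ≡ 1 mod 13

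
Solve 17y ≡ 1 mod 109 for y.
Since 109 is prime, by Fermat 17^(-1) ≡ 17^{107} ≡ 77 mod 109. Verify: 17 × 77 = 1309 ≡ 1 mod 109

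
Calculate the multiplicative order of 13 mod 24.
Powers of 13 mod 24: 13^1≡13, 13^2≡1. So the order of 13 is 2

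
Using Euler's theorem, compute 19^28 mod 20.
By Euler: 19^{8} ≡ 1 mod 20 since gcd(19, 20) = 1. 28 = 3×8 + 4. So 19^{28} ≡ 19^{4} ≡ 1 mod 20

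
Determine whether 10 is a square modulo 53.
By Euler's criterion: 10^{26} ≡ 1 mod 53. Since this equals 1, 10 is a QR.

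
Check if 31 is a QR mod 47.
By Euler's criterion: 31^{23} ≡ 46 (mod 47). Since this equals -1 (≡ 46), 31 is not a QR.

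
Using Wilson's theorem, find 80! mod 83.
(82)! = (80)! × (81) × (82) ≡ -1 (mod 83). So (80)! ≡ -1 × [(82)(81)]^(-1) ≡ 41 (mod 83)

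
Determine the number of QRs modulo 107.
Exactly half the non-zero residues mod a prime are QRs: (107-1)/2 = 53.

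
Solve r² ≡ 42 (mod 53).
The square roots of 42 mod 53 are 28 and 25. Verify: 28² = 784 ≡ 42 (mod 53)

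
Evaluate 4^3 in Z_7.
4^{3} = 64 ≡ 1 (mod 7)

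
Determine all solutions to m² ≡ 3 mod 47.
The square roots of 3 mod 47 are 12 and 35. Verify: 12² = 144 ≡ 3 mod 47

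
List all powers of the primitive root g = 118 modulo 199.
118^1, 118^2, ..., 118^{198} mod 199: [118, 193, 88, 36, 69, 182, 183, 102, 96, 184, 21, 90, 73, 57, 159, 56, 41, 62, 152, 26, 83, 43, 99, 140, 3, 155, 181, 65, 108, 8, 148, 151, 107, 89, 154, 63, 71, 20, 171, 79, 168, 123, 186, 58, 78, 50, 129, 98, 22, 9, 67, 145, 195, 125, 24, 46, 55, 122, 68, 64, 189, 14, 60, 115, 38, 106, 170, 160, 174, 35, 150, 188, 95, 66, 27, 2, 37, 187, 176, 72, 138, 165, 167, 5, 192, 169, 42, 180, 146, 114, 119, 112, 82, 124, 105, 52, 166, 86, 198, 81, 6, 111, 163, 130, 17, 16, 97, 103, 15, 178, 109, 126, 142, 40, 143, 158, 137, 47, 173, 116, 156, 100, 59, 196, 44, 18, 134, 91, 191, 51, 48, 92, 110, 45, 136, 128, 179, 28, 120, 31, 76, 13, 141, 121, 149, 70, 101, 177, 190, 132, 54, 4, 74, 175, 153, 144, 77, 131, 135, 10, 185, 139, 84, 161, 93, 29, 39, 25, 164, 49, 11, 104, 133, 172, 197, 162, 12, 23, 127, 61, 34, 32, 194, 7, 30, 157, 19, 53, 85, 80, 87, 117, 75, 94, 147, 33, 113, 1]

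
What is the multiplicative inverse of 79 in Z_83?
Since 83 is prime, by Fermat 79^(-1) ≡ 79^{81} ≡ 62 (mod 83). Verify: 79 × 62 = 4898 ≡ 1 (mod 83)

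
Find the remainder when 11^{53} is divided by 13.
By Fermat: 11^{12} ≡ 1 mod 13. 53 = 4×12 + 5. So 11^{53} ≡ 11^{5} ≡ 7 mod 13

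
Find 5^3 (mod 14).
5^{3} = 125 ≡ 13 (mod 14)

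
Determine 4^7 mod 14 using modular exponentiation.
By repeated squaring (mod 14): 4^{1}≡4, 4^{2}≡2, 4^{4}≡4. Then 4^{7} = 4^{4+2+1} ≡ 4 × 2 × 4 ≡ 4 (mod 14)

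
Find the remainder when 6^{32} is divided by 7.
By Fermat: 6^{6} ≡ 1 (mod 7). 32 = 5×6 + 2. So 6^{32} ≡ 6^{2} ≡ 1 (mod 7)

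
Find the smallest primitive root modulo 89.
g = 3. For each prime q|88: 3^{44}≡88, 3^{8}≡64, none ≡ 1, so ord_89(3) = 88 and 3 is a primitive root.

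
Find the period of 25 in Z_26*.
Powers of 25 mod 26: 25^1≡25, 25^2≡1. Order = 2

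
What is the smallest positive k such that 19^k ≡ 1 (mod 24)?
Powers of 19 mod 24: 19^1≡19, 19^2≡1. ord_24(19) = 2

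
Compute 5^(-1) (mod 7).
Since 7 is prime, by Fermat 5^(-1) ≡ 5^{5} ≡ 3 (mod 7). Verify: 5 × 3 = 15 ≡ 1 (mod 7)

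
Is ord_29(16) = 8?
Powers of 16 mod 29: 16^1≡16, 16^2≡24, 16^3≡7, 16^4≡25, 16^5≡23, 16^6≡20, 16^7≡1. Already 16^7≡1, so the order is 7 < 8. No, the actual order is 7.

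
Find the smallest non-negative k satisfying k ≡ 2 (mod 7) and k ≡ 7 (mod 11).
M = 7 × 11 = 77. M₁ = 11, y₁ ≡ 2 (mod 7). M₂ = 7, y₂ ≡ 8 (mod 11). k = 2×11×2 + 7×7×8 ≡ 51 (mod 77)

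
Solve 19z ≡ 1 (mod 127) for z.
Since 127 is prime, by Fermat 19^(-1) ≡ 19^{125} ≡ 107 (mod 127). Verify: 19 × 107 = 2033 ≡ 1 (mod 127)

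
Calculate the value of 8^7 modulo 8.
By repeated squaring mod 8: 8^{1}≡0, 8^{2}≡0, 8^{4}≡0. Then 8^{7} = 8^{4+2+1} ≡ 0 × 0 × 0 ≡ 0 mod 8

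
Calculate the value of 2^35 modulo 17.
Using Fermat: 2^{16} ≡ 1 (mod 17). 35 ≡ 3 (mod 16). So 2^{35} ≡ 2^{3} ≡ 8 (mod 17)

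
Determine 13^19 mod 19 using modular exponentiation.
Using Fermat: 13^{18} ≡ 1 (mod 19). 19 ≡ 1 (mod 18). So 13^{19} ≡ 13^{1} ≡ 13 (mod 19)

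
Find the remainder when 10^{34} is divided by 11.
By Fermat: 10^{10} ≡ 1 mod 11. 34 = 3×10 + 4. So 10^{34} ≡ 10^{4} ≡ 1 mod 11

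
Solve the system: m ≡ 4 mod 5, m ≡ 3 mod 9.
M = 5 × 9 = 45. M₁ = 9, y₁ ≡ 4 mod 5. M₂ = 5, y₂ ≡ 2 mod 9. m = 4×9×4 + 3×5×2 ≡ 39 mod 45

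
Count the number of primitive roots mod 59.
A prime p has φ(p-1) primitive roots; here φ(58) = 28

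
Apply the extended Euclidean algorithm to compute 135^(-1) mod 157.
Extended GCD: 135(-50) + 157(43) = 1. So 135^(-1) ≡ -50 ≡ 107 (mod 157). Verify: 135 × 107 = 14445 ≡ 1 (mod 157)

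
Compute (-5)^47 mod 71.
By repeated squaring mod 71: (-5)^{1}≡66, (-5)^{2}≡25, (-5)^{4}≡57, (-5)^{8}≡54, (-5)^{16}≡5, (-5)^{32}≡25. Then (-5)^{47} = (-5)^{32+8+4+2+1} ≡ 25 × 54 × 57 × 25 × 66 ≡ 46 mod 71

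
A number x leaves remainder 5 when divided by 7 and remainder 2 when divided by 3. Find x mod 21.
M = 7 × 3 = 21. M₁ = 3, y₁ ≡ 5 mod 7. M₂ = 7, y₂ ≡ 1 mod 3. x = 5×3×5 + 2×7×1 ≡ 5 mod 21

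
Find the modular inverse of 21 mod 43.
Since 43 is prime, by Fermat 21^(-1) ≡ 21^{41} ≡ 41 (mod 43). Verify: 21 × 41 = 861 ≡ 1 (mod 43)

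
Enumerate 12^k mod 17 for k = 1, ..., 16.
12^1, 12^2, ..., 12^{16} mod 17: [12, 8, 11, 13, 3, 2, 7, 16, 5, 9, 6, 4, 14, 15, 10, 1]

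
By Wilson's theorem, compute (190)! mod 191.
By Wilson's theorem, (190)! ≡ -1 ≡ 190 mod 191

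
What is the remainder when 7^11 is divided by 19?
By repeated squaring (mod 19): 7^{1}≡7, 7^{2}≡11, 7^{4}≡7, 7^{8}≡11. Then 7^{11} = 7^{8+2+1} ≡ 11 × 11 × 7 ≡ 11 (mod 19)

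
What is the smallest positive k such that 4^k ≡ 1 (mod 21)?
Powers of 4 mod 21: 4^1≡4, 4^2≡16, 4^3≡1. ord_21(4) = 3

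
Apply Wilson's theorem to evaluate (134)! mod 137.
(136)! = (134)! × (135) × (136) ≡ -1 mod 137. So (134)! ≡ -1 × [(136)(135)]^(-1) ≡ 68 mod 137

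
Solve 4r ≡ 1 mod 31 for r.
Since 31 is prime, by Fermat 4^(-1) ≡ 4^{29} ≡ 8 mod 31. Verify: 4 × 8 = 32 ≡ 1 mod 31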